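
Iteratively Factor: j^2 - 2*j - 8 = (j - 4)*(j + 2)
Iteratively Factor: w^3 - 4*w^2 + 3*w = (w - 1)*(w^2 - 3*w) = (w - 3)*(w - 1)*(w)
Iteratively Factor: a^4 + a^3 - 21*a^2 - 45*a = (a + 3)*(a^3 - 2*a^2 - 15*a) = a*(a + 3)*(a^2 - 2*a - 15) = a*(a - 5)*(a + 3)*(a + 3)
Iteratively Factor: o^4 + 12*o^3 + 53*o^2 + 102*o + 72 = (o + 4)*(o^3 + 8*o^2 + 21*o + 18) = (o + 3)*(o + 4)*(o^2 + 5*o + 6) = (o + 3)^2*(o + 4)*(o + 2)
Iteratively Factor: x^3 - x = (x - 1)*(x^2 + x) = (x - 1)*(x + 1)*(x)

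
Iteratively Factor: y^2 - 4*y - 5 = (y - 5)*(y + 1)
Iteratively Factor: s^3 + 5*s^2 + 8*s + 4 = (s + 2)*(s^2 + 3*s + 2) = (s + 1)*(s + 2)*(s + 2)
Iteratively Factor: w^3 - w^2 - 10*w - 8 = (w - 4)*(w^2 + 3*w + 2) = (w - 4)*(w + 1)*(w + 2)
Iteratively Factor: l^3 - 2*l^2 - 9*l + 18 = (l + 3)*(l^2 - 5*l + 6) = (l - 3)*(l + 3)*(l - 2)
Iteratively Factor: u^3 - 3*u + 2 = (u - 1)*(u^2 + u - 2) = (u - 1)^2*(u + 2)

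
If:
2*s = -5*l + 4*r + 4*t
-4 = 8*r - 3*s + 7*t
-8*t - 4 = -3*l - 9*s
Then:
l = t/87 - 40/87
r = -63*t/116 - 8/29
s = 77*t/87 + 52/87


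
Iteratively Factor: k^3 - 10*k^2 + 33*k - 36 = (k - 3)*(k^2 - 7*k + 12) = (k - 4)*(k - 3)*(k - 3)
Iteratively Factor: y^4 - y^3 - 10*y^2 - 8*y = (y)*(y^3 - y^2 - 10*y - 8) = y*(y + 2)*(y^2 - 3*y - 4) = y*(y + 1)*(y + 2)*(y - 4)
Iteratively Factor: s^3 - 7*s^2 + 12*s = (s - 4)*(s^2 - 3*s) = s*(s - 4)*(s - 3)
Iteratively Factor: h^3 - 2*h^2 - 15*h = (h + 3)*(h^2 - 5*h) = h*(h + 3)*(h - 5)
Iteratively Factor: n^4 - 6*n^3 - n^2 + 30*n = (n)*(n^3 - 6*n^2 - n + 30) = n*(n - 5)*(n^2 - n - 6) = n*(n - 5)*(n - 3)*(n + 2)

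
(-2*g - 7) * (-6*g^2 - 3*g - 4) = 12*g^3 + 48*g^2 + 29*g + 28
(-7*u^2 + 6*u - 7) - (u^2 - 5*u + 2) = -8*u^2 + 11*u - 9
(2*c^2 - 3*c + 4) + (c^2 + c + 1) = 3*c^2 - 2*c + 5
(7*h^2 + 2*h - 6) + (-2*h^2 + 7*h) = 5*h^2 + 9*h - 6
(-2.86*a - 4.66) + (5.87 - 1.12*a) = 1.21 - 3.98*a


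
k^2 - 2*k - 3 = (k - 3)*(k + 1)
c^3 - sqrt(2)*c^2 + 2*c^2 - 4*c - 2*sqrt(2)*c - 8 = (c + 2)*(c - 2*sqrt(2))*(c + sqrt(2))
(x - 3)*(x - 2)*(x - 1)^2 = x^4 - 7*x^3 + 17*x^2 - 17*x + 6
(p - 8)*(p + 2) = p^2 - 6*p - 16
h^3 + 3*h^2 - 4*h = h*(h - 1)*(h + 4)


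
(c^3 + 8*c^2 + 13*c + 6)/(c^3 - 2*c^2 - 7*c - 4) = (c + 6)/(c - 4)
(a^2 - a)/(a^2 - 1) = a/(a + 1)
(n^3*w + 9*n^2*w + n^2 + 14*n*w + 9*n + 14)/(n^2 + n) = (n^3*w + 9*n^2*w + n^2 + 14*n*w + 9*n + 14)/(n*(n + 1))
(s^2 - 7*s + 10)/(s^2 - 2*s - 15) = (s - 2)/(s + 3)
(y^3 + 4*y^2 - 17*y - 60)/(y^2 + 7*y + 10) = (y^2 - y - 12)/(y + 2)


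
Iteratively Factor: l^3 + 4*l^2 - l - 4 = (l + 4)*(l^2 - 1) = (l + 1)*(l + 4)*(l - 1)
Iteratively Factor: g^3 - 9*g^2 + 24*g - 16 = (g - 1)*(g^2 - 8*g + 16) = (g - 4)*(g - 1)*(g - 4)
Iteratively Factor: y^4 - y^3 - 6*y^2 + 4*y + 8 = (y - 2)*(y^3 + y^2 - 4*y - 4) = (y - 2)*(y + 1)*(y^2 - 4) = (y - 2)*(y + 1)*(y + 2)*(y - 2)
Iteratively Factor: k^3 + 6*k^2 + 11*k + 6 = (k + 2)*(k^2 + 4*k + 3) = (k + 2)*(k + 3)*(k + 1)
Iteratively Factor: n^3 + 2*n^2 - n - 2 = (n + 1)*(n^2 + n - 2) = (n - 1)*(n + 1)*(n + 2)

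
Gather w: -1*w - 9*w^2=-9*w^2 - w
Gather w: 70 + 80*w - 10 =80*w + 60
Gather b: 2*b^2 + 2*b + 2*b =2*b^2 + 4*b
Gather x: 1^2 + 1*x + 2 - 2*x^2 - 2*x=-2*x^2 - x + 3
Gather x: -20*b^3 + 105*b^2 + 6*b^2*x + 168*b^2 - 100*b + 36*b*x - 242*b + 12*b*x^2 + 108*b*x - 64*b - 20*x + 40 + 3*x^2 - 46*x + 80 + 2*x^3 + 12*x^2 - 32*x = -20*b^3 + 273*b^2 - 406*b + 2*x^3 + x^2*(12*b + 15) + x*(6*b^2 + 144*b - 98) + 120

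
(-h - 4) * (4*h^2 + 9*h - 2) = -4*h^3 - 25*h^2 - 34*h + 8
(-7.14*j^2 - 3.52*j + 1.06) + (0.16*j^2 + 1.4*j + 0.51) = -6.98*j^2 - 2.12*j + 1.57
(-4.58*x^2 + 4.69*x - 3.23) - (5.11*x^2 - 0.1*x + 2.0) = -9.69*x^2 + 4.79*x - 5.23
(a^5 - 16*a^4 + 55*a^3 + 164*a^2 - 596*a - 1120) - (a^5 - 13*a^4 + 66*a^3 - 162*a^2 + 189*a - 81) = -3*a^4 - 11*a^3 + 326*a^2 - 785*a - 1039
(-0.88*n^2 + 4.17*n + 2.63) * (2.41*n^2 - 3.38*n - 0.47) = -2.1208*n^4 + 13.0241*n^3 - 7.3427*n^2 - 10.8493*n - 1.2361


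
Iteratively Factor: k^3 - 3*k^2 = (k)*(k^2 - 3*k) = k^2*(k - 3)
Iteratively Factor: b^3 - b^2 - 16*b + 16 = (b + 4)*(b^2 - 5*b + 4) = (b - 4)*(b + 4)*(b - 1)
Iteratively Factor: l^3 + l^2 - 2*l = (l)*(l^2 + l - 2) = l*(l - 1)*(l + 2)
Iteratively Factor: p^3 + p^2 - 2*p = (p)*(p^2 + p - 2) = p*(p + 2)*(p - 1)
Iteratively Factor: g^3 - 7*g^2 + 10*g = (g - 5)*(g^2 - 2*g) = (g - 5)*(g - 2)*(g)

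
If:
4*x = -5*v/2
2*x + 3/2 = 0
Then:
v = 6/5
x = -3/4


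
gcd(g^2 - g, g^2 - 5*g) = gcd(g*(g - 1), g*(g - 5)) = g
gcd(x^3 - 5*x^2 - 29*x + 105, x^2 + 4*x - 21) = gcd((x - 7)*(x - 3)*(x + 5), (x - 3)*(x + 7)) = x - 3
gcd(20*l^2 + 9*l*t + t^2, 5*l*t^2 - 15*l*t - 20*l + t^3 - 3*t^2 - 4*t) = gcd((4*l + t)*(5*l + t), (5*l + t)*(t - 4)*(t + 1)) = 5*l + t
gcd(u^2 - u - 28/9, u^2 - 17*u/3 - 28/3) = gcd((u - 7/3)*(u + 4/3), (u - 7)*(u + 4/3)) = u + 4/3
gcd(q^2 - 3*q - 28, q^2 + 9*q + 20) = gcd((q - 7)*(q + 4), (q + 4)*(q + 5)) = q + 4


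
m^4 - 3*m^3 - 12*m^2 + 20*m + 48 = (m - 4)*(m - 3)*(m + 2)^2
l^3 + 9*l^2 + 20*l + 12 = (l + 1)*(l + 2)*(l + 6)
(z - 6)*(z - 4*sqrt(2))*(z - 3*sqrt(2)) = z^3 - 7*sqrt(2)*z^2 - 6*z^2 + 24*z + 42*sqrt(2)*z - 144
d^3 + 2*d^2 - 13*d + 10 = (d - 2)*(d - 1)*(d + 5)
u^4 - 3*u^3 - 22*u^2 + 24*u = u*(u - 6)*(u - 1)*(u + 4)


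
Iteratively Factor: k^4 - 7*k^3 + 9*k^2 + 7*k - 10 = (k + 1)*(k^3 - 8*k^2 + 17*k - 10) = (k - 1)*(k + 1)*(k^2 - 7*k + 10) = (k - 5)*(k - 1)*(k + 1)*(k - 2)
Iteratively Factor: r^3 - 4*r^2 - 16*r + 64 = (r + 4)*(r^2 - 8*r + 16) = (r - 4)*(r + 4)*(r - 4)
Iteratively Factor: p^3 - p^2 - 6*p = (p - 3)*(p^2 + 2*p) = (p - 3)*(p + 2)*(p)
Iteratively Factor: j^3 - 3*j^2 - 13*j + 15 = (j + 3)*(j^2 - 6*j + 5) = (j - 5)*(j + 3)*(j - 1)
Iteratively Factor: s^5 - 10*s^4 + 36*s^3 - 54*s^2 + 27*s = (s)*(s^4 - 10*s^3 + 36*s^2 - 54*s + 27) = s*(s - 3)*(s^3 - 7*s^2 + 15*s - 9) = s*(s - 3)*(s - 1)*(s^2 - 6*s + 9) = s*(s - 3)^2*(s - 1)*(s - 3)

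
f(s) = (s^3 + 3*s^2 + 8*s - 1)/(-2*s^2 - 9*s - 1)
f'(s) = (4*s + 9)*(s^3 + 3*s^2 + 8*s - 1)/(-2*s^2 - 9*s - 1)^2 + (3*s^2 + 6*s + 8)/(-2*s^2 - 9*s - 1) = (-2*s^4 - 18*s^3 - 14*s^2 - 10*s - 17)/(4*s^4 + 36*s^3 + 85*s^2 + 18*s + 1)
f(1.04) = -0.93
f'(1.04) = -0.42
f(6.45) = -3.12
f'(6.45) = -0.44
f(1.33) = -1.05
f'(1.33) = -0.38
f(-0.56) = -1.38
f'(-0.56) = -1.10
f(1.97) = -1.29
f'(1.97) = -0.37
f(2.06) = -1.32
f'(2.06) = -0.37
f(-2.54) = -2.05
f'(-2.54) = 1.62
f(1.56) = -1.13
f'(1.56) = -0.37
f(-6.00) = 8.26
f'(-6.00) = 2.31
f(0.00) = 1.00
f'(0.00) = -17.00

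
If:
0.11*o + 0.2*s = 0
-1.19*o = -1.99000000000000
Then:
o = 1.67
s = -0.92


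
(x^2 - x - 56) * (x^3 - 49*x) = x^5 - x^4 - 105*x^3 + 49*x^2 + 2744*x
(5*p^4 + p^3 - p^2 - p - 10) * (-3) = -15*p^4 - 3*p^3 + 3*p^2 + 3*p + 30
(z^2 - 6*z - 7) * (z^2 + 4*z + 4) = z^4 - 2*z^3 - 27*z^2 - 52*z - 28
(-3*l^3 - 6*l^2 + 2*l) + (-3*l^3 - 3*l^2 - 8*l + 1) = -6*l^3 - 9*l^2 - 6*l + 1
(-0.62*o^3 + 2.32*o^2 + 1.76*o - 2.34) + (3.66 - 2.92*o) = -0.62*o^3 + 2.32*o^2 - 1.16*o + 1.32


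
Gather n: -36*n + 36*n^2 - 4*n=36*n^2 - 40*n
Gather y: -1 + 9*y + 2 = 9*y + 1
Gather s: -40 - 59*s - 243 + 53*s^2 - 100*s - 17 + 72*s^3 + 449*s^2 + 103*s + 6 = 72*s^3 + 502*s^2 - 56*s - 294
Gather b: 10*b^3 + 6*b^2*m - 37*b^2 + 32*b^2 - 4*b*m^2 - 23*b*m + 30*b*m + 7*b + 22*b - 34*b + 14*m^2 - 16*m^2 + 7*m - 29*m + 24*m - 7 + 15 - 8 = 10*b^3 + b^2*(6*m - 5) + b*(-4*m^2 + 7*m - 5) - 2*m^2 + 2*m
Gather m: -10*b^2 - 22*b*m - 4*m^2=-10*b^2 - 22*b*m - 4*m^2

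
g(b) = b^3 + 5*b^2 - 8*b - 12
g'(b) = 3*b^2 + 10*b - 8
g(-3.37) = 33.47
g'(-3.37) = -7.63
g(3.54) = 66.70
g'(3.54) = 64.99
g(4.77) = 172.14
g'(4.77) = 107.96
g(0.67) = -14.81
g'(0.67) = 0.05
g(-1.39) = 6.09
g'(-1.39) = -16.10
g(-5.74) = 9.54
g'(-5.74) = 33.44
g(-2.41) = 22.32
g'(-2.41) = -14.68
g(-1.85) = 13.58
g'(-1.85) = -16.23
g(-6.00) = 0.00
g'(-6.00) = 40.00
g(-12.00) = -924.00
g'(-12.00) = 304.00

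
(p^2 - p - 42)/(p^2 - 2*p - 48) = (p - 7)/(p - 8)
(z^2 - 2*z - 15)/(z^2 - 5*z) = (z + 3)/z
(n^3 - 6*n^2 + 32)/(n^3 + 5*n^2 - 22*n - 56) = (n - 4)/(n + 7)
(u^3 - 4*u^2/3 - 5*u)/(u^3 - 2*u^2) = (u^2 - 4*u/3 - 5)/(u*(u - 2))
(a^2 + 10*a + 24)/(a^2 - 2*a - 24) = (a + 6)/(a - 6)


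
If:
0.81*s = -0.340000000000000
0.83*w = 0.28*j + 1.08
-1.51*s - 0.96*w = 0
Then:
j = -1.90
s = -0.42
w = 0.66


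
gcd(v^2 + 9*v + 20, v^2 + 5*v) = v + 5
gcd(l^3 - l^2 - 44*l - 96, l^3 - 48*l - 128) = l^2 - 4*l - 32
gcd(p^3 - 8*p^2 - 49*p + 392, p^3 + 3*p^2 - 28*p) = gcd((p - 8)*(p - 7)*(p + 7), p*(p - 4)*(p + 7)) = p + 7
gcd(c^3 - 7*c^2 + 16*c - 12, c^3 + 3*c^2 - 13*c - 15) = c - 3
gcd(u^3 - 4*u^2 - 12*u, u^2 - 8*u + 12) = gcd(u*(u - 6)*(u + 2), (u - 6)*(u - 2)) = u - 6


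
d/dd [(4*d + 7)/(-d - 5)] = -13/(d + 5)^2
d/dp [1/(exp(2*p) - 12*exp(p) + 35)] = 2*(6 - exp(p))*exp(p)/(exp(2*p) - 12*exp(p) + 35)^2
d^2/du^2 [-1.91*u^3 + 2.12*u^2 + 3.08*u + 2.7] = 4.24 - 11.46*u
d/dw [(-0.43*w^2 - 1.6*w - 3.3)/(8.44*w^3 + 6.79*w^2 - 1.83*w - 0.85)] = (3.6292*w^4 + 27.008*w^3 + 95.2069*w^2 + 45.545*w - 4.679)/(71.2336*w^6 + 114.6152*w^5 + 15.2137*w^4 - 39.1994*w^3 - 8.1941*w^2 + 3.111*w + 0.7225)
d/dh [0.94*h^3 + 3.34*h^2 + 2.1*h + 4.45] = 2.82*h^2 + 6.68*h + 2.1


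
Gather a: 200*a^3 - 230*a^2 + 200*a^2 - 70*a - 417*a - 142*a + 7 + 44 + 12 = 200*a^3 - 30*a^2 - 629*a + 63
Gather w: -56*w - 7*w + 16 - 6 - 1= 9 - 63*w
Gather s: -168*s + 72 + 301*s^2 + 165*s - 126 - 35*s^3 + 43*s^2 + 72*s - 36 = -35*s^3 + 344*s^2 + 69*s - 90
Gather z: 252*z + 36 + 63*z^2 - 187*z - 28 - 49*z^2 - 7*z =14*z^2 + 58*z + 8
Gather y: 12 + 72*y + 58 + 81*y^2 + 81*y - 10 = 81*y^2 + 153*y + 60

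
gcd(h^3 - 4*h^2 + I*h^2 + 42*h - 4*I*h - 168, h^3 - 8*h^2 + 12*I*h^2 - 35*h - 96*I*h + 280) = h + 7*I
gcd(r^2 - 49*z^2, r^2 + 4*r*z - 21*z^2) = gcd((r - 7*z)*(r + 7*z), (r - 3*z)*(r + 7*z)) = r + 7*z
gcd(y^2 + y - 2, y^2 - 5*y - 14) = y + 2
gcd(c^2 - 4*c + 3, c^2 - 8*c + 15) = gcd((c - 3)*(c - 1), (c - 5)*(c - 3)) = c - 3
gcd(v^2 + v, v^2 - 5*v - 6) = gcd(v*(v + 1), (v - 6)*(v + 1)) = v + 1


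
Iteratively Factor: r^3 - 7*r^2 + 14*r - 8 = (r - 1)*(r^2 - 6*r + 8) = (r - 4)*(r - 1)*(r - 2)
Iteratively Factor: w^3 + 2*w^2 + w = (w + 1)*(w^2 + w) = w*(w + 1)*(w + 1)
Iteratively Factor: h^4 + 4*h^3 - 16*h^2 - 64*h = (h + 4)*(h^3 - 16*h) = h*(h + 4)*(h^2 - 16) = h*(h - 4)*(h + 4)*(h + 4)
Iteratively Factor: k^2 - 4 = (k + 2)*(k - 2)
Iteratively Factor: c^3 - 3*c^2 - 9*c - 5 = (c + 1)*(c^2 - 4*c - 5) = (c + 1)^2*(c - 5)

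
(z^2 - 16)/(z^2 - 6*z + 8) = (z + 4)/(z - 2)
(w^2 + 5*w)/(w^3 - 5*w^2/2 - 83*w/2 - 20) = 2*w/(2*w^2 - 15*w - 8)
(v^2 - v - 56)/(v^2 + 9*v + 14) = (v - 8)/(v + 2)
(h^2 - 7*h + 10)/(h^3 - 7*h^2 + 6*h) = (h^2 - 7*h + 10)/(h*(h^2 - 7*h + 6))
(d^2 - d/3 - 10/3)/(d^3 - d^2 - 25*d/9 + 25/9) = 3*(d - 2)/(3*d^2 - 8*d + 5)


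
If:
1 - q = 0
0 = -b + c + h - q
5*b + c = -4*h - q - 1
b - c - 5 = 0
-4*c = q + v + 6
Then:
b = -7/2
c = -17/2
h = 6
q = 1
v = 27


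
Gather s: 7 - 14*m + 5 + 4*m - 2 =10 - 10*m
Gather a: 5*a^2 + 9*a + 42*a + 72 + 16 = 5*a^2 + 51*a + 88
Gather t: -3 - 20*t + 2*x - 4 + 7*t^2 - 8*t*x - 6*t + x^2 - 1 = 7*t^2 + t*(-8*x - 26) + x^2 + 2*x - 8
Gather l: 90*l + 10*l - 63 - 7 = 100*l - 70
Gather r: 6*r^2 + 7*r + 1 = 6*r^2 + 7*r + 1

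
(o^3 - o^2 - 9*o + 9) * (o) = o^4 - o^3 - 9*o^2 + 9*o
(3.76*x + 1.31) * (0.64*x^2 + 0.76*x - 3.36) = 2.4064*x^3 + 3.696*x^2 - 11.638*x - 4.4016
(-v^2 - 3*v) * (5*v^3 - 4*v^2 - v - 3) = -5*v^5 - 11*v^4 + 13*v^3 + 6*v^2 + 9*v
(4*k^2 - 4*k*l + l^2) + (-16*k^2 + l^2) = -12*k^2 - 4*k*l + 2*l^2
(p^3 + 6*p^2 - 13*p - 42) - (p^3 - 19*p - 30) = 6*p^2 + 6*p - 12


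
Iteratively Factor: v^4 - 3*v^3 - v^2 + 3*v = (v - 1)*(v^3 - 2*v^2 - 3*v) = v*(v - 1)*(v^2 - 2*v - 3) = v*(v - 3)*(v - 1)*(v + 1)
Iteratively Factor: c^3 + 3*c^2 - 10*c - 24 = (c + 2)*(c^2 + c - 12) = (c + 2)*(c + 4)*(c - 3)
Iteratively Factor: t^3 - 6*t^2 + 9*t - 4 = (t - 1)*(t^2 - 5*t + 4) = (t - 1)^2*(t - 4)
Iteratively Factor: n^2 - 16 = (n + 4)*(n - 4)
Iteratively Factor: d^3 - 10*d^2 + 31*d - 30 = (d - 2)*(d^2 - 8*d + 15) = (d - 3)*(d - 2)*(d - 5)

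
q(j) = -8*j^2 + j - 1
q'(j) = 1 - 16*j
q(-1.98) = -34.34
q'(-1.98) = 32.68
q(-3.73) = -116.03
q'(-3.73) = 60.68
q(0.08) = -0.97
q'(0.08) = -0.28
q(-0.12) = -1.24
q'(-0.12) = 2.92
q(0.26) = -1.28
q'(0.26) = -3.16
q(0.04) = -0.97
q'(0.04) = 0.36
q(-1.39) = -17.85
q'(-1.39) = 23.24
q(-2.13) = -39.43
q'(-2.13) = 35.08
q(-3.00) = -76.00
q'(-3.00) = 49.00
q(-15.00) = -1816.00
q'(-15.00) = 241.00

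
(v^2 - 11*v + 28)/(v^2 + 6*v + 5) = (v^2 - 11*v + 28)/(v^2 + 6*v + 5)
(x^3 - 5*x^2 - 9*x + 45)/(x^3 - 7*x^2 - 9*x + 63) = (x - 5)/(x - 7)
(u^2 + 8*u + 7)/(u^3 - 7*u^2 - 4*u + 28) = (u^2 + 8*u + 7)/(u^3 - 7*u^2 - 4*u + 28)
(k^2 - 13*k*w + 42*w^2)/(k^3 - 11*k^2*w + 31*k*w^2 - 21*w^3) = (k - 6*w)/(k^2 - 4*k*w + 3*w^2)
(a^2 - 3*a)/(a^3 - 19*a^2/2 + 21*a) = 2*(a - 3)/(2*a^2 - 19*a + 42)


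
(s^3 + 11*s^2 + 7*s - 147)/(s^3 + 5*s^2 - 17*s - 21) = (s + 7)/(s + 1)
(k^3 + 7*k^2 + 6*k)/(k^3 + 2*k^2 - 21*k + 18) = k*(k + 1)/(k^2 - 4*k + 3)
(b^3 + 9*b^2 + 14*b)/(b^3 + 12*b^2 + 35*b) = (b + 2)/(b + 5)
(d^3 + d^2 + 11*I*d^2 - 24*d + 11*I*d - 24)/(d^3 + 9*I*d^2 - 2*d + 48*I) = (d + 1)/(d - 2*I)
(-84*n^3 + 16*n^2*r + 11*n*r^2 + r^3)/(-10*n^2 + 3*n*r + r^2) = (42*n^2 + 13*n*r + r^2)/(5*n + r)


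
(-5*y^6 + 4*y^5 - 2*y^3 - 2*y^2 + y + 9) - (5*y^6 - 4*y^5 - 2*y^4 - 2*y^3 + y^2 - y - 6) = -10*y^6 + 8*y^5 + 2*y^4 - 3*y^2 + 2*y + 15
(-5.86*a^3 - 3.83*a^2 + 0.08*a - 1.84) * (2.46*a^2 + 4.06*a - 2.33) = -14.4156*a^5 - 33.2134*a^4 - 1.6992*a^3 + 4.7223*a^2 - 7.6568*a + 4.2872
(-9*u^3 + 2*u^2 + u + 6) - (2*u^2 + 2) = -9*u^3 + u + 4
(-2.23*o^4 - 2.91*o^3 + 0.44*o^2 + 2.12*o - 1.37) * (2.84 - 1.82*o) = 4.0586*o^5 - 1.037*o^4 - 9.0652*o^3 - 2.6088*o^2 + 8.5142*o - 3.8908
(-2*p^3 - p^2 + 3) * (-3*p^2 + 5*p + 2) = 6*p^5 - 7*p^4 - 9*p^3 - 11*p^2 + 15*p + 6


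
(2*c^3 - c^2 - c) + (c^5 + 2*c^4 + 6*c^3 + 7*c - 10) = c^5 + 2*c^4 + 8*c^3 - c^2 + 6*c - 10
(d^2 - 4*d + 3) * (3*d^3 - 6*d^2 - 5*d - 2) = 3*d^5 - 18*d^4 + 28*d^3 - 7*d - 6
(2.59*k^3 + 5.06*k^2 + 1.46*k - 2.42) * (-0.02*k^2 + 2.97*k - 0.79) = -0.0518*k^5 + 7.5911*k^4 + 12.9529*k^3 + 0.3872*k^2 - 8.3408*k + 1.9118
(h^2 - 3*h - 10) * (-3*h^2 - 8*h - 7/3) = -3*h^4 + h^3 + 155*h^2/3 + 87*h + 70/3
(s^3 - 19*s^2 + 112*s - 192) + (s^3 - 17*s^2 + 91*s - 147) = 2*s^3 - 36*s^2 + 203*s - 339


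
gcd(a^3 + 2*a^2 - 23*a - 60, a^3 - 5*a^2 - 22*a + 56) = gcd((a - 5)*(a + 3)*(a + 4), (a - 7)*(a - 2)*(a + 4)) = a + 4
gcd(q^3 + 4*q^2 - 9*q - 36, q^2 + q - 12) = q^2 + q - 12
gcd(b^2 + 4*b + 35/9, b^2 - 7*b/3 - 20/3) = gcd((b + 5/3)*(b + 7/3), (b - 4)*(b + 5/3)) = b + 5/3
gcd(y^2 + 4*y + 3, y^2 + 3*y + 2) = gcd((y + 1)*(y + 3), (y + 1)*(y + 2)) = y + 1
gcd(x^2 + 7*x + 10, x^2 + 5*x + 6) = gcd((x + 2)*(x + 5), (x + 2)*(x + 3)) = x + 2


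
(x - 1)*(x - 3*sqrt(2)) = x^2 - 3*sqrt(2)*x - x + 3*sqrt(2)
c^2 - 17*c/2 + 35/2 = (c - 5)*(c - 7/2)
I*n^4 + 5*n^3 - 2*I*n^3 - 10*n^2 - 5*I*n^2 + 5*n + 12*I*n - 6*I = (n - 1)*(n - 3*I)*(n - 2*I)*(I*n - I)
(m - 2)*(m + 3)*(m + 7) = m^3 + 8*m^2 + m - 42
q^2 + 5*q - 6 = (q - 1)*(q + 6)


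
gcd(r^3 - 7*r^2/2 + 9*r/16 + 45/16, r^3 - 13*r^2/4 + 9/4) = r^2 - 9*r/4 - 9/4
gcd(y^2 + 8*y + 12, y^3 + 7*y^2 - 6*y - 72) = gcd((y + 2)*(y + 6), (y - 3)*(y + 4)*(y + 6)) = y + 6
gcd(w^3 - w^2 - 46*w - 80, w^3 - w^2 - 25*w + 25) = w + 5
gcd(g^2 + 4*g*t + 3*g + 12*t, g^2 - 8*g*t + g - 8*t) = 1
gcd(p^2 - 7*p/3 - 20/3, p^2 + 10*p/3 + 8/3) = 1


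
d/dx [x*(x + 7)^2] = (x + 7)*(3*x + 7)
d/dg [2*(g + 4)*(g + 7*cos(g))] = 2*g - 2*(g + 4)*(7*sin(g) - 1) + 14*cos(g)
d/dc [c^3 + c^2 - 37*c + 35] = 3*c^2 + 2*c - 37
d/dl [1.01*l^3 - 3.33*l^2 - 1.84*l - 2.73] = 3.03*l^2 - 6.66*l - 1.84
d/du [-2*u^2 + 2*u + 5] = 2 - 4*u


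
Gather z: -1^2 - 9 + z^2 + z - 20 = z^2 + z - 30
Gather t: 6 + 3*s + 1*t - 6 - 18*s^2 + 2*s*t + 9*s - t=-18*s^2 + 2*s*t + 12*s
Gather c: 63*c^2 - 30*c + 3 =63*c^2 - 30*c + 3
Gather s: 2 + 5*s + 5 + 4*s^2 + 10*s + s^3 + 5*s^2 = s^3 + 9*s^2 + 15*s + 7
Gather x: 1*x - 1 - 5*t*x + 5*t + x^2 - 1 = 5*t + x^2 + x*(1 - 5*t) - 2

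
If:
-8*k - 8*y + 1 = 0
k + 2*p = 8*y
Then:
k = 1/8 - y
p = 9*y/2 - 1/16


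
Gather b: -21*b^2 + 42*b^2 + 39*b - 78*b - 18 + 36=21*b^2 - 39*b + 18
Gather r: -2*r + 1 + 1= 2 - 2*r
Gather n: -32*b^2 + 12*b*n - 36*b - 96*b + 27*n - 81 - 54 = -32*b^2 - 132*b + n*(12*b + 27) - 135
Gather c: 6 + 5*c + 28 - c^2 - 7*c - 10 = -c^2 - 2*c + 24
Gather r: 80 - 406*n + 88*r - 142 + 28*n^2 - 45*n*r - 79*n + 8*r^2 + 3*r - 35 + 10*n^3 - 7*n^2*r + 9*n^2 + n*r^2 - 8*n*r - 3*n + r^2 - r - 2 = 10*n^3 + 37*n^2 - 488*n + r^2*(n + 9) + r*(-7*n^2 - 53*n + 90) - 99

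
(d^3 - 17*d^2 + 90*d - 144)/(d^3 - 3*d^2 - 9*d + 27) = (d^2 - 14*d + 48)/(d^2 - 9)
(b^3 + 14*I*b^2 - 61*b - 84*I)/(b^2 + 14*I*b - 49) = (b^2 + 7*I*b - 12)/(b + 7*I)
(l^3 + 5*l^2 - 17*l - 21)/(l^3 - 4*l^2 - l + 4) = (l^2 + 4*l - 21)/(l^2 - 5*l + 4)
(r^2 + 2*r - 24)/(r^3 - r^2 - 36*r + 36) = (r - 4)/(r^2 - 7*r + 6)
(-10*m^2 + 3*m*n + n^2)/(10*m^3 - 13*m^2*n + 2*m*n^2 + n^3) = -1/(m - n)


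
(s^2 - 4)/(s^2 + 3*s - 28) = (s^2 - 4)/(s^2 + 3*s - 28)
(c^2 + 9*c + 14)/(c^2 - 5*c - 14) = (c + 7)/(c - 7)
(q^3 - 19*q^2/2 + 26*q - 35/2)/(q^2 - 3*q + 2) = (2*q^2 - 17*q + 35)/(2*(q - 2))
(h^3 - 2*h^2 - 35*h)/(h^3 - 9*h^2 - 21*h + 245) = h/(h - 7)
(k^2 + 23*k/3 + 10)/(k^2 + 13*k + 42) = (k + 5/3)/(k + 7)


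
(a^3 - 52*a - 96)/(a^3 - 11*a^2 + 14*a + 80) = (a + 6)/(a - 5)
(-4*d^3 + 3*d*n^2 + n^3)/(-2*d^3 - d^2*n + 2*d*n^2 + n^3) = (2*d + n)/(d + n)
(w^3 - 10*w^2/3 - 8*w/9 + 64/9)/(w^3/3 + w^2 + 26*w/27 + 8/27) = 3*(3*w^2 - 14*w + 16)/(3*w^2 + 5*w + 2)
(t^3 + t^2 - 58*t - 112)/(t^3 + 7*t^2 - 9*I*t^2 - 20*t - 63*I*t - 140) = (t^2 - 6*t - 16)/(t^2 - 9*I*t - 20)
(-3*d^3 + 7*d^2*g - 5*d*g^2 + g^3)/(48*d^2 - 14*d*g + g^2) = (-3*d^3 + 7*d^2*g - 5*d*g^2 + g^3)/(48*d^2 - 14*d*g + g^2)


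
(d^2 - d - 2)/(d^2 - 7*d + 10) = (d + 1)/(d - 5)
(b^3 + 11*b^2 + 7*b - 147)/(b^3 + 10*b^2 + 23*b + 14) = (b^2 + 4*b - 21)/(b^2 + 3*b + 2)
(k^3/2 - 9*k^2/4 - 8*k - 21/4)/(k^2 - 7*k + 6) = (2*k^3 - 9*k^2 - 32*k - 21)/(4*(k^2 - 7*k + 6))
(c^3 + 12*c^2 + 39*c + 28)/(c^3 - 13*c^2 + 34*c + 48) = (c^2 + 11*c + 28)/(c^2 - 14*c + 48)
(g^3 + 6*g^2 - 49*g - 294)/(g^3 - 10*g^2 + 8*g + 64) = (g^3 + 6*g^2 - 49*g - 294)/(g^3 - 10*g^2 + 8*g + 64)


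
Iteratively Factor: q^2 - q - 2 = (q - 2)*(q + 1)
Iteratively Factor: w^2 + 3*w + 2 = (w + 1)*(w + 2)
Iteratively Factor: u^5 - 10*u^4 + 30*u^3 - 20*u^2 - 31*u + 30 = (u - 1)*(u^4 - 9*u^3 + 21*u^2 + u - 30) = (u - 5)*(u - 1)*(u^3 - 4*u^2 + u + 6) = (u - 5)*(u - 1)*(u + 1)*(u^2 - 5*u + 6) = (u - 5)*(u - 2)*(u - 1)*(u + 1)*(u - 3)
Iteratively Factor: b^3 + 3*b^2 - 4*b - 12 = (b - 2)*(b^2 + 5*b + 6) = (b - 2)*(b + 3)*(b + 2)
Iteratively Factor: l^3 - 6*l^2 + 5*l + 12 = (l + 1)*(l^2 - 7*l + 12) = (l - 3)*(l + 1)*(l - 4)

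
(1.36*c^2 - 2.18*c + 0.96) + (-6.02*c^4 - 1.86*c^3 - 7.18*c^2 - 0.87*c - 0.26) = -6.02*c^4 - 1.86*c^3 - 5.82*c^2 - 3.05*c + 0.7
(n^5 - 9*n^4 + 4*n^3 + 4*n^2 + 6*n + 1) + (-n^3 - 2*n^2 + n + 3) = n^5 - 9*n^4 + 3*n^3 + 2*n^2 + 7*n + 4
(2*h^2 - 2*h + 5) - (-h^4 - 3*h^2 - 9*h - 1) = h^4 + 5*h^2 + 7*h + 6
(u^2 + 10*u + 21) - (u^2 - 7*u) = 17*u + 21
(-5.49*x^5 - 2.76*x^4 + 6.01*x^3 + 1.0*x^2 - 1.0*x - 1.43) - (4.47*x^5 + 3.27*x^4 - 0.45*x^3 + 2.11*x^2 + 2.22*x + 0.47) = -9.96*x^5 - 6.03*x^4 + 6.46*x^3 - 1.11*x^2 - 3.22*x - 1.9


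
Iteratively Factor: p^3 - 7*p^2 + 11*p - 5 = (p - 5)*(p^2 - 2*p + 1) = (p - 5)*(p - 1)*(p - 1)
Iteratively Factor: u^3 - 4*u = (u - 2)*(u^2 + 2*u) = (u - 2)*(u + 2)*(u)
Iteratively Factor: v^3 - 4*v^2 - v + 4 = (v + 1)*(v^2 - 5*v + 4) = (v - 4)*(v + 1)*(v - 1)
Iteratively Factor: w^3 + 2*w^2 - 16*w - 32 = (w - 4)*(w^2 + 6*w + 8) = (w - 4)*(w + 4)*(w + 2)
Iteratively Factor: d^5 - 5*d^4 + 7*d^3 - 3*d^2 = (d)*(d^4 - 5*d^3 + 7*d^2 - 3*d) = d*(d - 1)*(d^3 - 4*d^2 + 3*d) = d*(d - 3)*(d - 1)*(d^2 - d) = d^2*(d - 3)*(d - 1)*(d - 1)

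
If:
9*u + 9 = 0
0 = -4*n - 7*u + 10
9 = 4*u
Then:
No Solution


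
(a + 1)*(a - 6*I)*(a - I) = a^3 + a^2 - 7*I*a^2 - 6*a - 7*I*a - 6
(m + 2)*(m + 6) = m^2 + 8*m + 12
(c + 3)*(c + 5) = c^2 + 8*c + 15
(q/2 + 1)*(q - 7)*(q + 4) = q^3/2 - q^2/2 - 17*q - 28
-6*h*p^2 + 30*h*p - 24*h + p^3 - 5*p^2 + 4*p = (-6*h + p)*(p - 4)*(p - 1)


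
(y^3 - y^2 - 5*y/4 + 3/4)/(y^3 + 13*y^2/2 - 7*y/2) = (2*y^2 - y - 3)/(2*y*(y + 7))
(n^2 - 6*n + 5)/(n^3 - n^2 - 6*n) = (-n^2 + 6*n - 5)/(n*(-n^2 + n + 6))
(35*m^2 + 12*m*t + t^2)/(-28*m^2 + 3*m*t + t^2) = (5*m + t)/(-4*m + t)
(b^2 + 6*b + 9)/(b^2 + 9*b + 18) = (b + 3)/(b + 6)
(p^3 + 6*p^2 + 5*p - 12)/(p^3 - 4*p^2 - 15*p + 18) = (p + 4)/(p - 6)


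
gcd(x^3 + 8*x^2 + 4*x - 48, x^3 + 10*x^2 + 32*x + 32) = x + 4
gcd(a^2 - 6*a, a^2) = a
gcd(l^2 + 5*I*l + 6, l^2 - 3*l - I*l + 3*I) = l - I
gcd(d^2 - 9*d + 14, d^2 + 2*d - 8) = d - 2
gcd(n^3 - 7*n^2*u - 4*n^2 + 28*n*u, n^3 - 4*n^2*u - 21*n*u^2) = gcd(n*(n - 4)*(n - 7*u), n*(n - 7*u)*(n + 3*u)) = -n^2 + 7*n*u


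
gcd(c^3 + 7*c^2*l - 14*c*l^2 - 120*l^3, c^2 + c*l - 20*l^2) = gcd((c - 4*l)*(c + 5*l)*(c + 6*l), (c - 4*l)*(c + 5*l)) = c^2 + c*l - 20*l^2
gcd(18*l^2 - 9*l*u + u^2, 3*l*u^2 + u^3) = 1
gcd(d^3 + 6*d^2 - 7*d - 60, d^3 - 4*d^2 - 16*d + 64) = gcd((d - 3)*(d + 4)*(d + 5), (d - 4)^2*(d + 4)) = d + 4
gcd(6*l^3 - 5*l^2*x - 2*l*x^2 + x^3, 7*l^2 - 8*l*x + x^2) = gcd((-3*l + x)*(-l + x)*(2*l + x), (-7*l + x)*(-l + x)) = -l + x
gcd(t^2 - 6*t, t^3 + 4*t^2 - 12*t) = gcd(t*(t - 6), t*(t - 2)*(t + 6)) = t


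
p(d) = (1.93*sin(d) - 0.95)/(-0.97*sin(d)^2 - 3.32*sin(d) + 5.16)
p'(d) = (1.94*sin(d)*cos(d) + 3.32*cos(d))*(1.93*sin(d) - 0.95)/(-0.97*sin(d)^2 - 3.32*sin(d) + 5.16)^2 + 1.93*cos(d)/(-0.97*sin(d)^2 - 3.32*sin(d) + 5.16) = (1.8721*sin(d)^2 - 1.843*sin(d) + 6.8048)*cos(d)/(0.9409*sin(d)^4 + 6.4408*sin(d)^3 + 1.012*sin(d)^2 - 34.2624*sin(d) + 26.6256)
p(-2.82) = -0.26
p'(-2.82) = -0.19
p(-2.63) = -0.29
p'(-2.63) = -0.17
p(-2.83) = -0.25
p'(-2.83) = -0.19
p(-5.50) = 0.18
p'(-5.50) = 0.84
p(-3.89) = 0.15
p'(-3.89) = -0.78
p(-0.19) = -0.23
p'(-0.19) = 0.21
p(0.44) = -0.04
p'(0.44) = 0.45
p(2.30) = 0.23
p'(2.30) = -0.94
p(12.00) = -0.30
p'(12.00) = 0.16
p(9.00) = -0.04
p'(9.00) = -0.44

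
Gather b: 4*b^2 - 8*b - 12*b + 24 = 4*b^2 - 20*b + 24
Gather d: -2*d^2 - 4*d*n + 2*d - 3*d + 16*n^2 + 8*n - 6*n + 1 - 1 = -2*d^2 + d*(-4*n - 1) + 16*n^2 + 2*n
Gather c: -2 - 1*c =-c - 2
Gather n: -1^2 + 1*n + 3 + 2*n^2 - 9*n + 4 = 2*n^2 - 8*n + 6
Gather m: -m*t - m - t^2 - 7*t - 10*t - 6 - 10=m*(-t - 1) - t^2 - 17*t - 16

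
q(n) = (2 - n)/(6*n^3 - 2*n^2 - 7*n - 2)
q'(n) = (2 - n)*(-18*n^2 + 4*n + 7)/(6*n^3 - 2*n^2 - 7*n - 2)^2 - 1/(6*n^3 - 2*n^2 - 7*n - 2) = (-6*n^3 + 2*n^2 + 7*n - (n - 2)*(-18*n^2 + 4*n + 7) + 2)/(-6*n^3 + 2*n^2 + 7*n + 2)^2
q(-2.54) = -0.05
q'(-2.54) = -0.05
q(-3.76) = -0.02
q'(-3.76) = -0.01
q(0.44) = -0.31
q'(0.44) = 0.54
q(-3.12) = -0.03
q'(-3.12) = -0.02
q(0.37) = -0.36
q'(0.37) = 0.69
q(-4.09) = -0.01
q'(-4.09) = -0.01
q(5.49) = -0.00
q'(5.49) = 0.00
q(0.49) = -0.29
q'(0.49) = 0.45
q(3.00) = -0.00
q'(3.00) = 0.00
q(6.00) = 0.00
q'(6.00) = 0.00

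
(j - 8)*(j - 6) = j^2 - 14*j + 48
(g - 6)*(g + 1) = g^2 - 5*g - 6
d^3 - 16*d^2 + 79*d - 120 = (d - 8)*(d - 5)*(d - 3)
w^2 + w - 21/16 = (w - 3/4)*(w + 7/4)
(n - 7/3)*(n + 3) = n^2 + 2*n/3 - 7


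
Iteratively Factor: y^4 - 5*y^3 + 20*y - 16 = (y - 4)*(y^3 - y^2 - 4*y + 4) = (y - 4)*(y + 2)*(y^2 - 3*y + 2) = (y - 4)*(y - 2)*(y + 2)*(y - 1)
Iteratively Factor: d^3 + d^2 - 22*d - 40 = (d + 4)*(d^2 - 3*d - 10) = (d - 5)*(d + 4)*(d + 2)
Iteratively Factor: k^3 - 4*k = (k + 2)*(k^2 - 2*k) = k*(k + 2)*(k - 2)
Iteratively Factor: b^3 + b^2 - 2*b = (b)*(b^2 + b - 2) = b*(b + 2)*(b - 1)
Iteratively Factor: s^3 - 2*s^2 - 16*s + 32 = (s + 4)*(s^2 - 6*s + 8) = (s - 2)*(s + 4)*(s - 4)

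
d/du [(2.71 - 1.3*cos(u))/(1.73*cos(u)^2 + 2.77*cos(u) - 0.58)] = (-2.249*cos(u)^2 + 9.3766*cos(u) + 6.7527)*sin(u)/(2.9929*cos(u)^4 + 9.5842*cos(u)^3 + 5.6661*cos(u)^2 - 3.2132*cos(u) + 0.3364)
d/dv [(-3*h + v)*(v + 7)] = -3*h + 2*v + 7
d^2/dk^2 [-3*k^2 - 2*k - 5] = -6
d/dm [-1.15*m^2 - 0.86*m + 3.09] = -2.3*m - 0.86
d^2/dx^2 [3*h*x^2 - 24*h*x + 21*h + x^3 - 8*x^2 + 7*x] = 6*h + 6*x - 16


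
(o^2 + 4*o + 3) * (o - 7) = o^3 - 3*o^2 - 25*o - 21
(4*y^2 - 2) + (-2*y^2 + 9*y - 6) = 2*y^2 + 9*y - 8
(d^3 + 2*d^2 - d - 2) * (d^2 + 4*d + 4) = d^5 + 6*d^4 + 11*d^3 + 2*d^2 - 12*d - 8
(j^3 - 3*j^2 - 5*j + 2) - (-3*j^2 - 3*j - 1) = j^3 - 2*j + 3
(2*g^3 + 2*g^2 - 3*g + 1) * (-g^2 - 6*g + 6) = -2*g^5 - 14*g^4 + 3*g^3 + 29*g^2 - 24*g + 6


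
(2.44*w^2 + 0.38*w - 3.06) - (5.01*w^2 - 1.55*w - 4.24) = -2.57*w^2 + 1.93*w + 1.18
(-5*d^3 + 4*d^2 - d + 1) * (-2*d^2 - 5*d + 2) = 10*d^5 + 17*d^4 - 28*d^3 + 11*d^2 - 7*d + 2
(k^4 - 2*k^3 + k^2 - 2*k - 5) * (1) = k^4 - 2*k^3 + k^2 - 2*k - 5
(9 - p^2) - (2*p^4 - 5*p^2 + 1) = -2*p^4 + 4*p^2 + 8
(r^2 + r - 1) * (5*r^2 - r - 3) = 5*r^4 + 4*r^3 - 9*r^2 - 2*r + 3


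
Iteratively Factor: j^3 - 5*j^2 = (j)*(j^2 - 5*j) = j^2*(j - 5)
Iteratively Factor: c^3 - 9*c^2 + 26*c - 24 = (c - 4)*(c^2 - 5*c + 6) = (c - 4)*(c - 3)*(c - 2)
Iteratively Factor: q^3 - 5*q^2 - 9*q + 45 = (q - 5)*(q^2 - 9) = (q - 5)*(q + 3)*(q - 3)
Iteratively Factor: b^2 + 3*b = (b)*(b + 3)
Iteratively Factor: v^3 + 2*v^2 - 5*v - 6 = (v - 2)*(v^2 + 4*v + 3) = (v - 2)*(v + 3)*(v + 1)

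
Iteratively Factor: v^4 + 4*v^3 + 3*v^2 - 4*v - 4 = (v + 2)*(v^3 + 2*v^2 - v - 2) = (v + 2)^2*(v^2 - 1) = (v + 1)*(v + 2)^2*(v - 1)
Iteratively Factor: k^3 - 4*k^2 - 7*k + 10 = (k - 1)*(k^2 - 3*k - 10) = (k - 5)*(k - 1)*(k + 2)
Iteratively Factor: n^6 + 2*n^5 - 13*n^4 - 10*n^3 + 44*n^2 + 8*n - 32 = (n + 2)*(n^5 - 13*n^3 + 16*n^2 + 12*n - 16) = (n + 2)*(n + 4)*(n^4 - 4*n^3 + 3*n^2 + 4*n - 4) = (n - 2)*(n + 2)*(n + 4)*(n^3 - 2*n^2 - n + 2) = (n - 2)*(n - 1)*(n + 2)*(n + 4)*(n^2 - n - 2) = (n - 2)*(n - 1)*(n + 1)*(n + 2)*(n + 4)*(n - 2)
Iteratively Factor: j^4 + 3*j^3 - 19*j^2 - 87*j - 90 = (j + 3)*(j^3 - 19*j - 30) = (j + 2)*(j + 3)*(j^2 - 2*j - 15) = (j - 5)*(j + 2)*(j + 3)*(j + 3)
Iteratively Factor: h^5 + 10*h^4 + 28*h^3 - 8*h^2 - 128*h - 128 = (h + 4)*(h^4 + 6*h^3 + 4*h^2 - 24*h - 32) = (h + 4)^2*(h^3 + 2*h^2 - 4*h - 8) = (h - 2)*(h + 4)^2*(h^2 + 4*h + 4) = (h - 2)*(h + 2)*(h + 4)^2*(h + 2)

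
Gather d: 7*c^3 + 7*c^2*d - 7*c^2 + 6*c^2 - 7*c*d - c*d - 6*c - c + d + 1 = 7*c^3 - c^2 - 7*c + d*(7*c^2 - 8*c + 1) + 1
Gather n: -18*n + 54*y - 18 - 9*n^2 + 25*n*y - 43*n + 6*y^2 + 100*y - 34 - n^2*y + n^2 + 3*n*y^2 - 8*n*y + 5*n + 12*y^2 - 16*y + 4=n^2*(-y - 8) + n*(3*y^2 + 17*y - 56) + 18*y^2 + 138*y - 48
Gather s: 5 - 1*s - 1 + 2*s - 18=s - 14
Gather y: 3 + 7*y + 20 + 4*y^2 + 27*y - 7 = 4*y^2 + 34*y + 16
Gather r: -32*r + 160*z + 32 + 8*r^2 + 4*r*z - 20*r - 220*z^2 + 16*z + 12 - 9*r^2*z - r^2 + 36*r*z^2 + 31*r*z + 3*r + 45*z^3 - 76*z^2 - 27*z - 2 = r^2*(7 - 9*z) + r*(36*z^2 + 35*z - 49) + 45*z^3 - 296*z^2 + 149*z + 42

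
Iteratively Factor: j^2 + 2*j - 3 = (j - 1)*(j + 3)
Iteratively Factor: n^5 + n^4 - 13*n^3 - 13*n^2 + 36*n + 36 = (n + 3)*(n^4 - 2*n^3 - 7*n^2 + 8*n + 12) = (n + 1)*(n + 3)*(n^3 - 3*n^2 - 4*n + 12) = (n - 3)*(n + 1)*(n + 3)*(n^2 - 4) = (n - 3)*(n - 2)*(n + 1)*(n + 3)*(n + 2)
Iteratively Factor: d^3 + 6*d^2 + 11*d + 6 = (d + 2)*(d^2 + 4*d + 3) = (d + 2)*(d + 3)*(d + 1)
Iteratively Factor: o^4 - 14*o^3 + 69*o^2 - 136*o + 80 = (o - 4)*(o^3 - 10*o^2 + 29*o - 20) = (o - 4)^2*(o^2 - 6*o + 5) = (o - 4)^2*(o - 1)*(o - 5)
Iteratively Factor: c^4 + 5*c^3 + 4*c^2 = (c + 4)*(c^3 + c^2) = (c + 1)*(c + 4)*(c^2) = c*(c + 1)*(c + 4)*(c)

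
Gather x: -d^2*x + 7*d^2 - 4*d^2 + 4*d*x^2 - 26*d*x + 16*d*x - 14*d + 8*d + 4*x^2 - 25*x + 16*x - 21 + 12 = 3*d^2 - 6*d + x^2*(4*d + 4) + x*(-d^2 - 10*d - 9) - 9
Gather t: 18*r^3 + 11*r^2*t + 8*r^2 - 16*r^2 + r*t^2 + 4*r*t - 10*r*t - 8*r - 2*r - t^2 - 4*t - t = 18*r^3 - 8*r^2 - 10*r + t^2*(r - 1) + t*(11*r^2 - 6*r - 5)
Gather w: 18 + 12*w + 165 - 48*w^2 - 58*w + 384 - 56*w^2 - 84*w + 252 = -104*w^2 - 130*w + 819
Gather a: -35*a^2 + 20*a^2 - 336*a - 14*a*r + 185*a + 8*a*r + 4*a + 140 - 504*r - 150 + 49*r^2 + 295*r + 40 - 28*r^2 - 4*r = -15*a^2 + a*(-6*r - 147) + 21*r^2 - 213*r + 30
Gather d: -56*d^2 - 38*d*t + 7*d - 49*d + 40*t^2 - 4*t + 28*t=-56*d^2 + d*(-38*t - 42) + 40*t^2 + 24*t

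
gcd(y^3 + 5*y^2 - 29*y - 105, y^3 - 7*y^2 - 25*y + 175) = y - 5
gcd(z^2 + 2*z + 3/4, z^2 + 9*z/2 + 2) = z + 1/2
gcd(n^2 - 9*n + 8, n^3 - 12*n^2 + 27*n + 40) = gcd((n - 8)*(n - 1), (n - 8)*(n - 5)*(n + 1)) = n - 8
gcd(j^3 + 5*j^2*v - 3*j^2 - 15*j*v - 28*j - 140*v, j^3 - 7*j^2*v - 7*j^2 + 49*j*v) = j - 7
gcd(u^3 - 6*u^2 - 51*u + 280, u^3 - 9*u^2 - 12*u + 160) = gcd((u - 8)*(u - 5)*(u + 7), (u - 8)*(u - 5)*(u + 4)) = u^2 - 13*u + 40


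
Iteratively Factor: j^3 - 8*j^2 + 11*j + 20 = (j - 5)*(j^2 - 3*j - 4) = (j - 5)*(j - 4)*(j + 1)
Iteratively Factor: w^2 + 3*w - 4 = (w - 1)*(w + 4)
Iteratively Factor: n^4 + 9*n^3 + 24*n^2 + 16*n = (n + 4)*(n^3 + 5*n^2 + 4*n) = (n + 1)*(n + 4)*(n^2 + 4*n) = n*(n + 1)*(n + 4)*(n + 4)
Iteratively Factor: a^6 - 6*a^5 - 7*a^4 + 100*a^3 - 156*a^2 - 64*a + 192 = (a + 4)*(a^5 - 10*a^4 + 33*a^3 - 32*a^2 - 28*a + 48) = (a - 4)*(a + 4)*(a^4 - 6*a^3 + 9*a^2 + 4*a - 12) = (a - 4)*(a - 2)*(a + 4)*(a^3 - 4*a^2 + a + 6) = (a - 4)*(a - 3)*(a - 2)*(a + 4)*(a^2 - a - 2) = (a - 4)*(a - 3)*(a - 2)^2*(a + 4)*(a + 1)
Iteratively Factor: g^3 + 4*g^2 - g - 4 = (g + 4)*(g^2 - 1) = (g - 1)*(g + 4)*(g + 1)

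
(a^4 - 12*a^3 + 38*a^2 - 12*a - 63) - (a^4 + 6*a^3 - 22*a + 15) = -18*a^3 + 38*a^2 + 10*a - 78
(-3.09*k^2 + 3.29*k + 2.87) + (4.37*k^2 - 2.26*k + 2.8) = 1.28*k^2 + 1.03*k + 5.67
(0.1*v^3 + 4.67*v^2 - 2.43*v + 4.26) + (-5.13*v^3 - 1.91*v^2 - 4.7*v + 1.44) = -5.03*v^3 + 2.76*v^2 - 7.13*v + 5.7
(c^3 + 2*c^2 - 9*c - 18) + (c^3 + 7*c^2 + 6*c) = 2*c^3 + 9*c^2 - 3*c - 18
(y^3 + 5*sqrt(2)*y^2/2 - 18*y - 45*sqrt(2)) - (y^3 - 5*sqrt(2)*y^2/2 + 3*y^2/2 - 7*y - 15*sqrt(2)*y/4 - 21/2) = -3*y^2/2 + 5*sqrt(2)*y^2 - 11*y + 15*sqrt(2)*y/4 - 45*sqrt(2) + 21/2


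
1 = 1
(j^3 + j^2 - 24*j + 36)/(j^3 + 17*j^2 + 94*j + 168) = (j^2 - 5*j + 6)/(j^2 + 11*j + 28)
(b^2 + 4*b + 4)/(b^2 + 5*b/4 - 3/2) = 4*(b + 2)/(4*b - 3)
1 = 1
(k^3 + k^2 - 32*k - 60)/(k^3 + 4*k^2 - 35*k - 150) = (k + 2)/(k + 5)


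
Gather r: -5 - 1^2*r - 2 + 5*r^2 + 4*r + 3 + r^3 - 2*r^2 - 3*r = r^3 + 3*r^2 - 4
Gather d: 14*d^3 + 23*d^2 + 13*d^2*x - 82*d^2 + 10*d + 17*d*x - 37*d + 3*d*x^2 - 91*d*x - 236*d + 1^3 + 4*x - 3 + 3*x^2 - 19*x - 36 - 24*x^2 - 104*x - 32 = 14*d^3 + d^2*(13*x - 59) + d*(3*x^2 - 74*x - 263) - 21*x^2 - 119*x - 70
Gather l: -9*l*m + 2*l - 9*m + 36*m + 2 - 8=l*(2 - 9*m) + 27*m - 6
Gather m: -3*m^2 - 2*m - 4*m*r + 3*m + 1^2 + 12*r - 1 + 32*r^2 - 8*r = -3*m^2 + m*(1 - 4*r) + 32*r^2 + 4*r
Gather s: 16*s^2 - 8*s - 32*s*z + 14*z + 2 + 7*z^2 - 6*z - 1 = 16*s^2 + s*(-32*z - 8) + 7*z^2 + 8*z + 1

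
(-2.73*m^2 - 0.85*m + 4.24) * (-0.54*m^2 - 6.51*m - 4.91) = 1.4742*m^4 + 18.2313*m^3 + 16.6482*m^2 - 23.4289*m - 20.8184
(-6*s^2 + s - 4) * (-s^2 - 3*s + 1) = 6*s^4 + 17*s^3 - 5*s^2 + 13*s - 4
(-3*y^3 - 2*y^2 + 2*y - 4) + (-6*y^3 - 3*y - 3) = -9*y^3 - 2*y^2 - y - 7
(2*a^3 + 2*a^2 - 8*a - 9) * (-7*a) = -14*a^4 - 14*a^3 + 56*a^2 + 63*a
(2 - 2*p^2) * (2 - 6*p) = 12*p^3 - 4*p^2 - 12*p + 4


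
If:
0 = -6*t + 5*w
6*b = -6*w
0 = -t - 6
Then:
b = 36/5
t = -6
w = -36/5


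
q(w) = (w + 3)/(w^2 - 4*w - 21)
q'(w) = (4 - 2*w)*(w + 3)/(w^2 - 4*w - 21)^2 + 1/(w^2 - 4*w - 21)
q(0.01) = -0.14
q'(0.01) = -0.02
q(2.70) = -0.23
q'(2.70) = -0.05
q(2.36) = -0.22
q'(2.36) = -0.05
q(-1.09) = -0.12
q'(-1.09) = -0.02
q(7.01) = 100.00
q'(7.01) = -10000.00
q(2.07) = -0.20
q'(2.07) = -0.04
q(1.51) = -0.18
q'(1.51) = -0.03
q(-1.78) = -0.11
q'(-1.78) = -0.01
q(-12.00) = -0.05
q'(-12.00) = 0.00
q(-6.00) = -0.08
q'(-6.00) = -0.00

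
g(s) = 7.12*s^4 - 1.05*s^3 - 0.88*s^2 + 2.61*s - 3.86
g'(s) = 28.48*s^3 - 3.15*s^2 - 1.76*s + 2.61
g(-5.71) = 7716.78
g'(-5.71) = -5392.15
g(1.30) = 16.07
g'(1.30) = 57.57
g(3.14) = 655.30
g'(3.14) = 847.74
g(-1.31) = 14.54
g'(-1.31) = -64.52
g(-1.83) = 74.70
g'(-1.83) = -179.26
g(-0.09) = -4.10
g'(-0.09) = 2.72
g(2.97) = 522.62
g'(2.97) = 715.72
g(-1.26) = 11.50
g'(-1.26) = -57.14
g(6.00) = 8980.84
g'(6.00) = 6030.33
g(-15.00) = 363752.74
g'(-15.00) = -96799.74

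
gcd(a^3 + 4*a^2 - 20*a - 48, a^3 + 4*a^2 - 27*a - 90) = a + 6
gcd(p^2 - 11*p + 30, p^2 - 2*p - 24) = p - 6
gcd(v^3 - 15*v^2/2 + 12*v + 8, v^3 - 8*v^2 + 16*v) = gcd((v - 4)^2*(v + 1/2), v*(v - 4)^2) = v^2 - 8*v + 16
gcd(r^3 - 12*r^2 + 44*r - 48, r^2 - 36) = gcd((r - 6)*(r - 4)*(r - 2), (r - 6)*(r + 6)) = r - 6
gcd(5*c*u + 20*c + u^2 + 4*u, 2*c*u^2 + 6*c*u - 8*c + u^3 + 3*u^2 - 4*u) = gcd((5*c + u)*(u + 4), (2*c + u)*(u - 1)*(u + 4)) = u + 4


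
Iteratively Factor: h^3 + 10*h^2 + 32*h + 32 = (h + 4)*(h^2 + 6*h + 8) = (h + 2)*(h + 4)*(h + 4)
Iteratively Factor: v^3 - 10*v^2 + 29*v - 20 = (v - 5)*(v^2 - 5*v + 4) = (v - 5)*(v - 1)*(v - 4)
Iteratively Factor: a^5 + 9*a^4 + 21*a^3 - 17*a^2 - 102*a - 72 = (a - 2)*(a^4 + 11*a^3 + 43*a^2 + 69*a + 36) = (a - 2)*(a + 4)*(a^3 + 7*a^2 + 15*a + 9) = (a - 2)*(a + 3)*(a + 4)*(a^2 + 4*a + 3) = (a - 2)*(a + 3)^2*(a + 4)*(a + 1)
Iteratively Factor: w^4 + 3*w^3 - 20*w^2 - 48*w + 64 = (w + 4)*(w^3 - w^2 - 16*w + 16) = (w - 1)*(w + 4)*(w^2 - 16) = (w - 1)*(w + 4)^2*(w - 4)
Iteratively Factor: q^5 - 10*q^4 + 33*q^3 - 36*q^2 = (q - 4)*(q^4 - 6*q^3 + 9*q^2) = q*(q - 4)*(q^3 - 6*q^2 + 9*q) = q*(q - 4)*(q - 3)*(q^2 - 3*q) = q*(q - 4)*(q - 3)^2*(q)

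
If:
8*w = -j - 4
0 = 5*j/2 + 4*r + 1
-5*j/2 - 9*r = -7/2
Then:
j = -46/25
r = 9/10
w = -27/100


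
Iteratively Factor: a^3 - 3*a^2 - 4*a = (a + 1)*(a^2 - 4*a) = a*(a + 1)*(a - 4)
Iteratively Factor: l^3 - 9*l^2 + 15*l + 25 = (l - 5)*(l^2 - 4*l - 5) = (l - 5)*(l + 1)*(l - 5)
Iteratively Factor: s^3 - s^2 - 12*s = (s)*(s^2 - s - 12) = s*(s + 3)*(s - 4)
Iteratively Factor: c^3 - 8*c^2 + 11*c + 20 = (c - 4)*(c^2 - 4*c - 5) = (c - 5)*(c - 4)*(c + 1)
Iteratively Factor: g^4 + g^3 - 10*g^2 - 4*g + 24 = (g - 2)*(g^3 + 3*g^2 - 4*g - 12) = (g - 2)^2*(g^2 + 5*g + 6) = (g - 2)^2*(g + 3)*(g + 2)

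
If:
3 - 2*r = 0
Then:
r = 3/2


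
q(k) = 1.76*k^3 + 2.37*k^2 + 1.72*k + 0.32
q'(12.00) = 818.92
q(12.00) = 3403.52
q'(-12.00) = 705.16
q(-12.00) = -2720.32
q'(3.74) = 93.30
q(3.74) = 131.98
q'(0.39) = 4.37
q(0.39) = 1.46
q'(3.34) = 76.45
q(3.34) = 98.08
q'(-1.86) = 11.17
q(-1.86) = -6.01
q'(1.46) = 19.90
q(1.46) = 13.36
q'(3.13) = 68.28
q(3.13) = 82.89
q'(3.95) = 102.82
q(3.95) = 152.56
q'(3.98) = 104.22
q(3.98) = 155.67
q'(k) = 5.28*k^2 + 4.74*k + 1.72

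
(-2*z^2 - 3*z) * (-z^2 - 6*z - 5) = 2*z^4 + 15*z^3 + 28*z^2 + 15*z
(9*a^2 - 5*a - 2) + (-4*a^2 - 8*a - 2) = 5*a^2 - 13*a - 4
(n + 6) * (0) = 0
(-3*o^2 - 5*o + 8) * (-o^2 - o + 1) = 3*o^4 + 8*o^3 - 6*o^2 - 13*o + 8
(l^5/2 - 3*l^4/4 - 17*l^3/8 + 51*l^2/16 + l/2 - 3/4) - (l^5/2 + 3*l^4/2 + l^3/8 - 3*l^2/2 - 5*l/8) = -9*l^4/4 - 9*l^3/4 + 75*l^2/16 + 9*l/8 - 3/4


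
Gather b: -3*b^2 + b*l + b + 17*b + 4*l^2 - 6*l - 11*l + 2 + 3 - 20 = -3*b^2 + b*(l + 18) + 4*l^2 - 17*l - 15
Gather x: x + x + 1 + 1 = 2*x + 2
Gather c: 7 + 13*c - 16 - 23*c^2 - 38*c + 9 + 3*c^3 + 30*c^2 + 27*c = 3*c^3 + 7*c^2 + 2*c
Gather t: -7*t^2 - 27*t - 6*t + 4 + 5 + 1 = -7*t^2 - 33*t + 10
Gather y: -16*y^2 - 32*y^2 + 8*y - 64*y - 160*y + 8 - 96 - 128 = -48*y^2 - 216*y - 216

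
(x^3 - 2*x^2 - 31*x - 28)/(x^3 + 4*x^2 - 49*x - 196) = (x + 1)/(x + 7)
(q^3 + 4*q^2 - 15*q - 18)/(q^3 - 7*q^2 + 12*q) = (q^2 + 7*q + 6)/(q*(q - 4))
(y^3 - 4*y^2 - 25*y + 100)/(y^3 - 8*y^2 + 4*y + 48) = (y^2 - 25)/(y^2 - 4*y - 12)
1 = 1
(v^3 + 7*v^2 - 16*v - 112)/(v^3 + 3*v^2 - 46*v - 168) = (v^2 + 3*v - 28)/(v^2 - v - 42)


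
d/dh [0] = 0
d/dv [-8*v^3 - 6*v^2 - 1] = 12*v*(-2*v - 1)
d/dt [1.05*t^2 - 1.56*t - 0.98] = 2.1*t - 1.56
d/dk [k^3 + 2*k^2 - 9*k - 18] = 3*k^2 + 4*k - 9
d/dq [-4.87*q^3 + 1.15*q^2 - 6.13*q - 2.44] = -14.61*q^2 + 2.3*q - 6.13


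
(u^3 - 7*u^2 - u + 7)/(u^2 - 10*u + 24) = (u^3 - 7*u^2 - u + 7)/(u^2 - 10*u + 24)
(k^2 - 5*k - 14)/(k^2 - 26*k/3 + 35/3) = 3*(k + 2)/(3*k - 5)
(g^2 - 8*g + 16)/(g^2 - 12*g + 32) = (g - 4)/(g - 8)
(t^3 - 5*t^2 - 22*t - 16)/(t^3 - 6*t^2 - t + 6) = (t^2 - 6*t - 16)/(t^2 - 7*t + 6)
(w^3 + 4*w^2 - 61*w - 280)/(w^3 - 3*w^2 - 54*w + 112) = (w + 5)/(w - 2)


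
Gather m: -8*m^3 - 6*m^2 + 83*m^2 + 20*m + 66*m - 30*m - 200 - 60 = -8*m^3 + 77*m^2 + 56*m - 260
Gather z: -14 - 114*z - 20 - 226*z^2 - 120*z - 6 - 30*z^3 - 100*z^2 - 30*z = -30*z^3 - 326*z^2 - 264*z - 40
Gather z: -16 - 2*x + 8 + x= -x - 8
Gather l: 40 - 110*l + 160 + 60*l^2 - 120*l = 60*l^2 - 230*l + 200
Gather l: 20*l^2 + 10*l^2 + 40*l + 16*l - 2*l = 30*l^2 + 54*l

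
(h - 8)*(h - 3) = h^2 - 11*h + 24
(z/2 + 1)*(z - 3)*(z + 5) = z^3/2 + 2*z^2 - 11*z/2 - 15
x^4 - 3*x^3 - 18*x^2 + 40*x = x*(x - 5)*(x - 2)*(x + 4)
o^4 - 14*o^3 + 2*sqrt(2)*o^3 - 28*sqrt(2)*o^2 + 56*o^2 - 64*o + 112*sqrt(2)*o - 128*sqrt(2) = (o - 8)*(o - 4)*(o - 2)*(o + 2*sqrt(2))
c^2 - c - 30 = (c - 6)*(c + 5)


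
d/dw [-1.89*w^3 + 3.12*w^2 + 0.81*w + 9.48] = -5.67*w^2 + 6.24*w + 0.81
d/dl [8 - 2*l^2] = -4*l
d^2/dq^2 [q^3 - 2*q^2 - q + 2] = 6*q - 4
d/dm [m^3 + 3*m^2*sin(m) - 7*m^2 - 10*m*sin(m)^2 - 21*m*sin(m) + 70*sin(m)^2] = 3*m^2*cos(m) + 3*m^2 + 6*m*sin(m) - 10*m*sin(2*m) - 21*m*cos(m) - 14*m - 10*sin(m)^2 - 21*sin(m) + 70*sin(2*m)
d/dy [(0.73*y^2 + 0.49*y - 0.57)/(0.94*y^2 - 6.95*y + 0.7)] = (-5.5341*y^2 + 2.0936*y - 3.6185)/(0.8836*y^4 - 13.066*y^3 + 49.6185*y^2 - 9.73*y + 0.49)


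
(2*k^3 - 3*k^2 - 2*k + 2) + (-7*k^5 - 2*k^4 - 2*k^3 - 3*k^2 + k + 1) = -7*k^5 - 2*k^4 - 6*k^2 - k + 3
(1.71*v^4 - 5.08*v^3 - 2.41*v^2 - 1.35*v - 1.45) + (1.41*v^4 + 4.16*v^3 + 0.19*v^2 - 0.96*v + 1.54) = 3.12*v^4 - 0.92*v^3 - 2.22*v^2 - 2.31*v + 0.0900000000000001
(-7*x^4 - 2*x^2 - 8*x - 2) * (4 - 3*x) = 21*x^5 - 28*x^4 + 6*x^3 + 16*x^2 - 26*x - 8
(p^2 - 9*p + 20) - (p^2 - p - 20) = 40 - 8*p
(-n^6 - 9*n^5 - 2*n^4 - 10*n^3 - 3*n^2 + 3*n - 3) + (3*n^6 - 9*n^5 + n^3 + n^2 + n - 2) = 2*n^6 - 18*n^5 - 2*n^4 - 9*n^3 - 2*n^2 + 4*n - 5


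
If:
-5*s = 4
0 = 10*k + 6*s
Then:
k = 12/25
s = -4/5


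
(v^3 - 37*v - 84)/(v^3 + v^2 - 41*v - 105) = (v + 4)/(v + 5)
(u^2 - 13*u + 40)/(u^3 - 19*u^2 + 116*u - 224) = (u - 5)/(u^2 - 11*u + 28)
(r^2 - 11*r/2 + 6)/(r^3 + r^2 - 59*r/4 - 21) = 2*(2*r - 3)/(4*r^2 + 20*r + 21)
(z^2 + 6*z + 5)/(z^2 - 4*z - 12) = (z^2 + 6*z + 5)/(z^2 - 4*z - 12)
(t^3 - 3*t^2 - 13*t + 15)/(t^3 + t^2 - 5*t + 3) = (t - 5)/(t - 1)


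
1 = 1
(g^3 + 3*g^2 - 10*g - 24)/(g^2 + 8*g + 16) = (g^2 - g - 6)/(g + 4)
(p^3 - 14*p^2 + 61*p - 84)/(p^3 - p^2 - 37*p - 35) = (p^2 - 7*p + 12)/(p^2 + 6*p + 5)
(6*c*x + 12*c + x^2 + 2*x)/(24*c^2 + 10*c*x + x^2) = (x + 2)/(4*c + x)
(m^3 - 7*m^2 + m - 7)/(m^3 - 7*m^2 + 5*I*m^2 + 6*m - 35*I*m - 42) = (m + I)/(m + 6*I)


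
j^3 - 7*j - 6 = (j - 3)*(j + 1)*(j + 2)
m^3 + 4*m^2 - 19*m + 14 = (m - 2)*(m - 1)*(m + 7)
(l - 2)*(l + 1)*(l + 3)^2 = l^4 + 5*l^3 + l^2 - 21*l - 18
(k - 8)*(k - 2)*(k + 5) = k^3 - 5*k^2 - 34*k + 80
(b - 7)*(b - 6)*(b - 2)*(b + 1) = b^4 - 14*b^3 + 53*b^2 - 16*b - 84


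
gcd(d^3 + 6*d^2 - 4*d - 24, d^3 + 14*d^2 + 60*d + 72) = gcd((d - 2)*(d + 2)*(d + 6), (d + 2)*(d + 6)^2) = d^2 + 8*d + 12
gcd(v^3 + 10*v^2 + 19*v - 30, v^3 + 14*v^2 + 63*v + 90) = v^2 + 11*v + 30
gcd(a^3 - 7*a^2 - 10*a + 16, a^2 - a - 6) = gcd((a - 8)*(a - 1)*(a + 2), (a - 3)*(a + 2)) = a + 2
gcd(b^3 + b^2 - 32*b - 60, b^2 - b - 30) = b^2 - b - 30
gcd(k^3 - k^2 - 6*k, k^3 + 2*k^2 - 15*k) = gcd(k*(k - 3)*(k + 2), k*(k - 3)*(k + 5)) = k^2 - 3*k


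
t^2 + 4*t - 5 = (t - 1)*(t + 5)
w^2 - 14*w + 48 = (w - 8)*(w - 6)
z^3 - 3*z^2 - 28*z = z*(z - 7)*(z + 4)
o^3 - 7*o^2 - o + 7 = (o - 7)*(o - 1)*(o + 1)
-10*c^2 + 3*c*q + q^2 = (-2*c + q)*(5*c + q)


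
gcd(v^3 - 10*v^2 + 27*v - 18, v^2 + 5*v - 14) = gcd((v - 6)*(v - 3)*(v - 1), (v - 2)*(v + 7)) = 1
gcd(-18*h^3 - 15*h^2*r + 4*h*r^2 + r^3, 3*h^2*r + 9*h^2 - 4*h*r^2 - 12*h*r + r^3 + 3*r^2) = -3*h + r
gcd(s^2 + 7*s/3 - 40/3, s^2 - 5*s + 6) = 1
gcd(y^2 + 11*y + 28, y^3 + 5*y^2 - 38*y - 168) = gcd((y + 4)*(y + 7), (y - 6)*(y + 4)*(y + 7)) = y^2 + 11*y + 28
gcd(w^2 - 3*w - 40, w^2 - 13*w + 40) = w - 8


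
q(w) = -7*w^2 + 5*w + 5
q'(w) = 5 - 14*w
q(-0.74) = -2.53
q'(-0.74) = 15.36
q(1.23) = 0.56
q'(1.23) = -12.22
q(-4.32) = -147.24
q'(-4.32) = 65.48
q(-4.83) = -182.45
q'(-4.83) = 72.62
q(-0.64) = -1.07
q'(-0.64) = 13.96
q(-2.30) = -43.53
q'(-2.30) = 37.20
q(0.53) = 5.68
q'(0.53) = -2.42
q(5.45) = -175.67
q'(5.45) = -71.30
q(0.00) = 5.00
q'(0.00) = 5.00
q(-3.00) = -73.00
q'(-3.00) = 47.00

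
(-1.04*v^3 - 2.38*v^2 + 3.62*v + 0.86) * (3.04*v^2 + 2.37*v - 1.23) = -3.1616*v^5 - 9.7*v^4 + 6.6434*v^3 + 14.1212*v^2 - 2.4144*v - 1.0578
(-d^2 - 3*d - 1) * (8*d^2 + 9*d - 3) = -8*d^4 - 33*d^3 - 32*d^2 + 3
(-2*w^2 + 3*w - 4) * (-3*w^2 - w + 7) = 6*w^4 - 7*w^3 - 5*w^2 + 25*w - 28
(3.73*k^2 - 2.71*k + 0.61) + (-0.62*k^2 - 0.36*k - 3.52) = 3.11*k^2 - 3.07*k - 2.91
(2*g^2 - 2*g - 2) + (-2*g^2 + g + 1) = -g - 1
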